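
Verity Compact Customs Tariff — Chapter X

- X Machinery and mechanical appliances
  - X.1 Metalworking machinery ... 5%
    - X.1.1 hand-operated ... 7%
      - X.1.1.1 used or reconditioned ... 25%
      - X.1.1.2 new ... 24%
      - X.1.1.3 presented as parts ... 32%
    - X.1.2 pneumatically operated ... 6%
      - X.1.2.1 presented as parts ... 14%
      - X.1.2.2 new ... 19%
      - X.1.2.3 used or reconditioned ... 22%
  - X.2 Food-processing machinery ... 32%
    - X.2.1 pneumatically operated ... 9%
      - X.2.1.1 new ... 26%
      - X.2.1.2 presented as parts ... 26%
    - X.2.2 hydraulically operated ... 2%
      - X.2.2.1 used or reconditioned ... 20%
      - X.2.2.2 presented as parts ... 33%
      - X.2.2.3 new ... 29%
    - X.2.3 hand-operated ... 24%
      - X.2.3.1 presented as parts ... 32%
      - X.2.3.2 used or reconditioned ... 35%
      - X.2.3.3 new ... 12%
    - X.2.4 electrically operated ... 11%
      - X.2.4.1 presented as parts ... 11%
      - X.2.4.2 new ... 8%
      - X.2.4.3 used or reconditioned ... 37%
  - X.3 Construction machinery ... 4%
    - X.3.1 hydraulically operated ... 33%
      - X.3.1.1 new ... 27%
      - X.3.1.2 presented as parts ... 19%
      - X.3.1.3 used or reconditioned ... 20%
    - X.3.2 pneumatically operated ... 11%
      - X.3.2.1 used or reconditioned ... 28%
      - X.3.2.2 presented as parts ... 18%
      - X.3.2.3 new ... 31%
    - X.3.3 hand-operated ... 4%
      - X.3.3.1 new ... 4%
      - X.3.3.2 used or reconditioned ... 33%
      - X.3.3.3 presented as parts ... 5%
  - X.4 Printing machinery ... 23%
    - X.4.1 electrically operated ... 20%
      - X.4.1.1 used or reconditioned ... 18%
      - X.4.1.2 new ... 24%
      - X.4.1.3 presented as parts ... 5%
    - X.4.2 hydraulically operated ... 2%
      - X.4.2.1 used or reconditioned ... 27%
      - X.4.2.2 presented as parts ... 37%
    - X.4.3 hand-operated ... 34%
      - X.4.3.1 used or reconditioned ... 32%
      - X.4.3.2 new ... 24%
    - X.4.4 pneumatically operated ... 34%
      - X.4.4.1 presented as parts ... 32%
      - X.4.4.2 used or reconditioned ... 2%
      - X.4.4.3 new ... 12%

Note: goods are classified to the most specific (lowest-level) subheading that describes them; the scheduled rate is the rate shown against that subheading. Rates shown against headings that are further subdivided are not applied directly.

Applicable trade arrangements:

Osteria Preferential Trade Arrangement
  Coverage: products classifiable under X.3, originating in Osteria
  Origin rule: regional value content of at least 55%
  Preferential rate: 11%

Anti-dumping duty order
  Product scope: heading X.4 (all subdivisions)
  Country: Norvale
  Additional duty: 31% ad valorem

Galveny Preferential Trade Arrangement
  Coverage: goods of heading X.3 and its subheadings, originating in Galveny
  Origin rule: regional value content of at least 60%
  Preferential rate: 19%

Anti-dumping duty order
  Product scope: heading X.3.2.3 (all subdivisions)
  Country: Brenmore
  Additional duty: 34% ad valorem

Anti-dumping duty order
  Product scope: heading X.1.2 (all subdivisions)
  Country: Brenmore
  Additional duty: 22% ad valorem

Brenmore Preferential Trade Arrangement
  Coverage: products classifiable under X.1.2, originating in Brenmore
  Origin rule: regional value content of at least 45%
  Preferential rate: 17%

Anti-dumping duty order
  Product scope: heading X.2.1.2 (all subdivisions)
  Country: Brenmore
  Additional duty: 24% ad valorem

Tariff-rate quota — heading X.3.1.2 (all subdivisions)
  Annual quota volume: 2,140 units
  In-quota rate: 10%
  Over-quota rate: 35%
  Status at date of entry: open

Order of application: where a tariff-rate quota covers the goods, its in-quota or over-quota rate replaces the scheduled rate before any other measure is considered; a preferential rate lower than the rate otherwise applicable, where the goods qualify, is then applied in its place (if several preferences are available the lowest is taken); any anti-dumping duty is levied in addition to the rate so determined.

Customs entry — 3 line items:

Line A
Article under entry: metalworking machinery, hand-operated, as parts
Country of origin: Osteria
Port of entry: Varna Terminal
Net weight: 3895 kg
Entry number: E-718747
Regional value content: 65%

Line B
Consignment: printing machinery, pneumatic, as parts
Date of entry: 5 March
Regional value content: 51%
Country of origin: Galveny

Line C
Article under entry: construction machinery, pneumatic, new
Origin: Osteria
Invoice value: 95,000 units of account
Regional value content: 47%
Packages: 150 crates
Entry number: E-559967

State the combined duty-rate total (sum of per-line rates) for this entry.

95%

Line A: metalworking → X.1; hand-operated → X.1.1; as parts → X.1.1.3. Scheduled 32%. Osteria agreement on X.3: X.1.1.3 not covered. → 32%.
Line B: printing → X.4; pneumatic → X.4.4; as parts → X.4.4.1. Scheduled 32%. Galveny agreement on X.3: X.4.4.1 not covered. → 32%.
Line C: construction → X.3; pneumatic → X.3.2; new → X.3.2.3. Scheduled 31%. Osteria agreement on X.3: RVC < 55%. → 31%.
Sum: 32% + 32% + 31% = 95%.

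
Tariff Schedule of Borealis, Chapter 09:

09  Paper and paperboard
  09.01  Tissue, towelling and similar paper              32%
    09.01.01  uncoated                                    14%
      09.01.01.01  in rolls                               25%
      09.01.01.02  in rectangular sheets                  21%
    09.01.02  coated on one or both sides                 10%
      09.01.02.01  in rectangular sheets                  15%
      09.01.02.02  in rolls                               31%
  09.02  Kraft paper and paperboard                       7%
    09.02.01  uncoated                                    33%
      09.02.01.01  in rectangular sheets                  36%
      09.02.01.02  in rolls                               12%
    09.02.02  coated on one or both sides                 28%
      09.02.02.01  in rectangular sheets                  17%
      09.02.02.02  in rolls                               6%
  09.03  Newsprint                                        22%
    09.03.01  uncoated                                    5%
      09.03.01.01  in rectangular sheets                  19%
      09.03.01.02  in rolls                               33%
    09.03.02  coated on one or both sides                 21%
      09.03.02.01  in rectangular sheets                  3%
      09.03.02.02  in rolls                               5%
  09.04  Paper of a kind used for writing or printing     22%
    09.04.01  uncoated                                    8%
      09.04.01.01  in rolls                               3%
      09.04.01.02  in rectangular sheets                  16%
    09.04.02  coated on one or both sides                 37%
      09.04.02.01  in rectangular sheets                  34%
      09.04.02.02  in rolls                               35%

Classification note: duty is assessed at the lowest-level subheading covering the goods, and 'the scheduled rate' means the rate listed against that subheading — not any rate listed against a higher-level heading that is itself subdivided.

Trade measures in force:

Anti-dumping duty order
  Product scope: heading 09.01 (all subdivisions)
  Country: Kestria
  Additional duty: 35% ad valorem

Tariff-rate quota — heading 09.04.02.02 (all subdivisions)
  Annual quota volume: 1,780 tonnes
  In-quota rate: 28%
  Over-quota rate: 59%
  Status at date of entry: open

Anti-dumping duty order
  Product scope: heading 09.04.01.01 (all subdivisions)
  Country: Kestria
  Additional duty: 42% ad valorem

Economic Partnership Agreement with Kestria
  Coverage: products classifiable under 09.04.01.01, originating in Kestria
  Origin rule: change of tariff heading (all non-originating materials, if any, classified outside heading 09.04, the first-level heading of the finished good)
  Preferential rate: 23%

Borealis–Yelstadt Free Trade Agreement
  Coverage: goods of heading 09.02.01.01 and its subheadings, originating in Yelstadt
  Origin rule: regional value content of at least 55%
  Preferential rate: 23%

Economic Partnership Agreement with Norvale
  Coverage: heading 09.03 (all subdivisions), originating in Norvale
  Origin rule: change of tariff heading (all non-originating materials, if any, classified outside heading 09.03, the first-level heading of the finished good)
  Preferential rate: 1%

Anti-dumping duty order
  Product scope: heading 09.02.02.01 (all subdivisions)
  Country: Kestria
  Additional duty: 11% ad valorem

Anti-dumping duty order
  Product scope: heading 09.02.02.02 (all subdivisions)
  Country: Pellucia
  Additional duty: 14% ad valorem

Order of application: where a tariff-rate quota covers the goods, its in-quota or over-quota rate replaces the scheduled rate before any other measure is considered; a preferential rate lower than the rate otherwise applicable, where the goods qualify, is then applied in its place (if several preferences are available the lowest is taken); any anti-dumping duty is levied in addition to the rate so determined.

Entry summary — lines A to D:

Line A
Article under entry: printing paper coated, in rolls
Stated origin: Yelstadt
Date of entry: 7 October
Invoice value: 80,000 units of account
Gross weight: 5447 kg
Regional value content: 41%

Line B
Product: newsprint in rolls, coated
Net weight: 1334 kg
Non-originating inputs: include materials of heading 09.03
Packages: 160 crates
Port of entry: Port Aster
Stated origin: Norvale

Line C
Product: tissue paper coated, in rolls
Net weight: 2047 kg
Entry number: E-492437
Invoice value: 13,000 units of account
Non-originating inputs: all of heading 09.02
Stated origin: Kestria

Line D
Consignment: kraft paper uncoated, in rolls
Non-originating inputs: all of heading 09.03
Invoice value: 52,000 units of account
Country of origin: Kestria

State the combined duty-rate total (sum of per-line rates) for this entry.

111%

Line A: printing paper → 09.04; coated → 09.04.02; in rolls → 09.04.02.02. Scheduled 35%. quota on 09.04.02.02 open → in-quota 28%; Yelstadt agreement on 09.02.01.01: 09.04.02.02 not covered. → 28%.
Line B: newsprint → 09.03; coated → 09.03.02; in rolls → 09.03.02.02. Scheduled 5%. Norvale agreement on 09.03: CTH not met. → 5%.
Line C: tissue paper → 09.01; coated → 09.01.02; in rolls → 09.01.02.02. Scheduled 31%. Kestria agreement on 09.04.01.01: 09.01.02.02 not covered; anti-dumping (Kestria, 09.01): +35%; total 31% + 35% = 66%. → 66%.
Line D: kraft paper → 09.02; uncoated → 09.02.01; in rolls → 09.02.01.02. Scheduled 12%. Kestria agreement on 09.04.01.01: 09.02.01.02 not covered. → 12%.
Sum: 28% + 5% + 66% + 12% = 111%.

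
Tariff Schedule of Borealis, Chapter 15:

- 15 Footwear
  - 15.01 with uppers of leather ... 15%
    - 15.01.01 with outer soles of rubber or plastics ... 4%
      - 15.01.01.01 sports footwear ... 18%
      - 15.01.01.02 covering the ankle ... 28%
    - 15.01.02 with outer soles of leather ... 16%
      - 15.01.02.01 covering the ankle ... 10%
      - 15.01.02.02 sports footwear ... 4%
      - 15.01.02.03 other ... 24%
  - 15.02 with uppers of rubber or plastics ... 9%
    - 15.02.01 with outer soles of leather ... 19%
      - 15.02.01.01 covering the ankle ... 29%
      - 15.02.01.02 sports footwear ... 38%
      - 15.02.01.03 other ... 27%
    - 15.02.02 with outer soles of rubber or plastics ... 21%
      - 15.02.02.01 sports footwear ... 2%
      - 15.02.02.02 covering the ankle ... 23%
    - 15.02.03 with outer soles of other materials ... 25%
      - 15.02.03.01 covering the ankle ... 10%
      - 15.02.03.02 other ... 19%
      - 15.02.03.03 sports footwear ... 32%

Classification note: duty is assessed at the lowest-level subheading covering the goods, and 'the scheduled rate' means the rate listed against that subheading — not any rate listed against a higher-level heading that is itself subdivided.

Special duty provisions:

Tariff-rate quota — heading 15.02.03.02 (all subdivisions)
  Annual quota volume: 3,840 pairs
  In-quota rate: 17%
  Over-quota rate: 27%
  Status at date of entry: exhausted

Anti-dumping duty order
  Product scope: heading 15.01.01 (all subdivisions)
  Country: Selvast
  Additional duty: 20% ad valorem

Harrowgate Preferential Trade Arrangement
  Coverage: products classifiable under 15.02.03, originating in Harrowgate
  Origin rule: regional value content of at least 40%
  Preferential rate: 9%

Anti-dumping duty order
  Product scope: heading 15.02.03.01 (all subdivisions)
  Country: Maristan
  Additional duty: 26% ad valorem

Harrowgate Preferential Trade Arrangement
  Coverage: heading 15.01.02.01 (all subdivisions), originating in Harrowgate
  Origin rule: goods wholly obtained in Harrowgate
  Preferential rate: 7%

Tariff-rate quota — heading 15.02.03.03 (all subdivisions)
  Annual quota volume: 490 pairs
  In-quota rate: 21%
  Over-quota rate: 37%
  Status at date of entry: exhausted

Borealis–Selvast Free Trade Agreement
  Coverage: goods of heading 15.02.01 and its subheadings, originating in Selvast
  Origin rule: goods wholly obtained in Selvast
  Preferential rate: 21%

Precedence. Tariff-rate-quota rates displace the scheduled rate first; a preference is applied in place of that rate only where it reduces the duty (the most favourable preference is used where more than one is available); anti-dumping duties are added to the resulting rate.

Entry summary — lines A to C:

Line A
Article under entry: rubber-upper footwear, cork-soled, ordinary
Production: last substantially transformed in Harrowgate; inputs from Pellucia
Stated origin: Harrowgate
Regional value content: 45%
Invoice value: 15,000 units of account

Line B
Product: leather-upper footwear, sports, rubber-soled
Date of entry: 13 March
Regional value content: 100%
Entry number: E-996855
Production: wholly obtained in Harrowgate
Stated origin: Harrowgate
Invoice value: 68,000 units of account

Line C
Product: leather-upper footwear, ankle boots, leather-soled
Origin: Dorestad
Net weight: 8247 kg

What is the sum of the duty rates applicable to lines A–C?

37%

Line A: rubber-upper → 15.02; cork-soled → 15.02.03; ordinary → 15.02.03.02. Scheduled 19%. quota on 15.02.03.02 exhausted → over-quota 27%; Harrowgate agreement on 15.02.03: RVC ≥ 40% → 9% available; Harrowgate agreement on 15.01.02.01: 15.02.03.02 not covered; preferential 9%. → 9%.
Line B: leather-upper → 15.01; rubber-soled → 15.01.01; sports → 15.01.01.01. Scheduled 18%. Harrowgate agreement on 15.02.03: 15.01.01.01 not covered; Harrowgate agreement on 15.01.02.01: 15.01.01.01 not covered. → 18%.
Line C: leather-upper → 15.01; leather-soled → 15.01.02; ankle boots → 15.01.02.01. Scheduled 10%. No special measure applies. → 10%.
Sum: 9% + 18% + 10% = 37%.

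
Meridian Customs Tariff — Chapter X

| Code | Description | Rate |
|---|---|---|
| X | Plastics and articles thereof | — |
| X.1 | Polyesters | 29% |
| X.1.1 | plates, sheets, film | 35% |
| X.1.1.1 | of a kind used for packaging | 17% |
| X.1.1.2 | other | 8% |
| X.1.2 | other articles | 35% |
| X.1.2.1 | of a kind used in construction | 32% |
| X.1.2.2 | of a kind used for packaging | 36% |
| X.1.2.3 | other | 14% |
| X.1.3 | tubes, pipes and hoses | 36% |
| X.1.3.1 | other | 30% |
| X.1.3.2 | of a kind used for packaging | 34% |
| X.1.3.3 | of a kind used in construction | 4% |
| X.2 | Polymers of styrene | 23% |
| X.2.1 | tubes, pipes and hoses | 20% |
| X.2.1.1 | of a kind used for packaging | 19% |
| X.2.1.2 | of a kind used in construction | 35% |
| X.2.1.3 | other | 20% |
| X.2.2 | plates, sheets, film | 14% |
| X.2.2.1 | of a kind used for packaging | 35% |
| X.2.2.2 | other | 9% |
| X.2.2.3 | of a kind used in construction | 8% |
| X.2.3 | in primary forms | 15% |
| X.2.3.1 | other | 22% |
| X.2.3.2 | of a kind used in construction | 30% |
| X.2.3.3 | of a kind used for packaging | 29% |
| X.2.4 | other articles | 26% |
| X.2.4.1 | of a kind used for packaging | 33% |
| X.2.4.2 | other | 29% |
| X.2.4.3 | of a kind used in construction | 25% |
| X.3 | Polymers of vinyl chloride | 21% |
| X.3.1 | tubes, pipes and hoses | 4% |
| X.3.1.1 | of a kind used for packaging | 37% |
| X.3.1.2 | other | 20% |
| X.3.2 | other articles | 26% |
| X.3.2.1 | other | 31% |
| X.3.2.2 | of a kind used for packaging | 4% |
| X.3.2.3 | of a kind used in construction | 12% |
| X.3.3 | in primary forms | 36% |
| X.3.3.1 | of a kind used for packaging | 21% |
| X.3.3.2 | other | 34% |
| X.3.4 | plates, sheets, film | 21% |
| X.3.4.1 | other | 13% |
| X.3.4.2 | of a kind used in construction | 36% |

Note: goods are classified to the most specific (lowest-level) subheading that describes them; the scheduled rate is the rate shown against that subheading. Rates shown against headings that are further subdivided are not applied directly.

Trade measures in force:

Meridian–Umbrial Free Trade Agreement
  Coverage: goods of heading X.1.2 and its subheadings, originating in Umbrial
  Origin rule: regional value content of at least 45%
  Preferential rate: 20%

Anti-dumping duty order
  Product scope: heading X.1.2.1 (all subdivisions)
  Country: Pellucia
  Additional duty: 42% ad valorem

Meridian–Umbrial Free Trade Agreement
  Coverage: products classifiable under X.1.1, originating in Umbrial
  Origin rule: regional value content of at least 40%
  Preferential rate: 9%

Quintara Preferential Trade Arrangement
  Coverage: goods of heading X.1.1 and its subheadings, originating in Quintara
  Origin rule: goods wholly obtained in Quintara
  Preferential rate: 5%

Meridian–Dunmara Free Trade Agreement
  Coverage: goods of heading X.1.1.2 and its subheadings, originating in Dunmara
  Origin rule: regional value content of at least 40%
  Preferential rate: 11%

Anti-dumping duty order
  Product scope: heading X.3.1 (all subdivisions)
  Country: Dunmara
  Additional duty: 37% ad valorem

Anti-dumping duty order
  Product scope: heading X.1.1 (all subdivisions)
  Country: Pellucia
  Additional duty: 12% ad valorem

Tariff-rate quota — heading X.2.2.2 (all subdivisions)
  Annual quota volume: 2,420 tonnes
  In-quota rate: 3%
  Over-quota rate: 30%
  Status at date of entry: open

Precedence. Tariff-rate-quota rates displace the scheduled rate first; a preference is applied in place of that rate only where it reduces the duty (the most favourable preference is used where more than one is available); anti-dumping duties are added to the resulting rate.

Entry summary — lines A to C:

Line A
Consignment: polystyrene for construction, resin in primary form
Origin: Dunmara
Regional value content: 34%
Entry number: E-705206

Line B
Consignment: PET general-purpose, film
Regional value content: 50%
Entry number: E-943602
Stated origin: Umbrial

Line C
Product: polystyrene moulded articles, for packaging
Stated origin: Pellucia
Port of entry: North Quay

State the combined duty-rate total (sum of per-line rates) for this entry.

71%

Line A: polystyrene → X.2; resin in primary form → X.2.3; for construction → X.2.3.2. Scheduled 30%. Dunmara agreement on X.1.1.2: X.2.3.2 not covered. → 30%.
Line B: PET → X.1; film → X.1.1; general-purpose → X.1.1.2. Scheduled 8%. Umbrial agreement on X.1.2: X.1.1.2 not covered; Umbrial agreement on X.1.1: RVC ≥ 40% → 9% available; preference 9% not lower than 8% → no reduction. → 8%.
Line C: polystyrene → X.2; moulded articles → X.2.4; for packaging → X.2.4.1. Scheduled 33%. No special measure applies. → 33%.
Sum: 30% + 8% + 33% = 71%.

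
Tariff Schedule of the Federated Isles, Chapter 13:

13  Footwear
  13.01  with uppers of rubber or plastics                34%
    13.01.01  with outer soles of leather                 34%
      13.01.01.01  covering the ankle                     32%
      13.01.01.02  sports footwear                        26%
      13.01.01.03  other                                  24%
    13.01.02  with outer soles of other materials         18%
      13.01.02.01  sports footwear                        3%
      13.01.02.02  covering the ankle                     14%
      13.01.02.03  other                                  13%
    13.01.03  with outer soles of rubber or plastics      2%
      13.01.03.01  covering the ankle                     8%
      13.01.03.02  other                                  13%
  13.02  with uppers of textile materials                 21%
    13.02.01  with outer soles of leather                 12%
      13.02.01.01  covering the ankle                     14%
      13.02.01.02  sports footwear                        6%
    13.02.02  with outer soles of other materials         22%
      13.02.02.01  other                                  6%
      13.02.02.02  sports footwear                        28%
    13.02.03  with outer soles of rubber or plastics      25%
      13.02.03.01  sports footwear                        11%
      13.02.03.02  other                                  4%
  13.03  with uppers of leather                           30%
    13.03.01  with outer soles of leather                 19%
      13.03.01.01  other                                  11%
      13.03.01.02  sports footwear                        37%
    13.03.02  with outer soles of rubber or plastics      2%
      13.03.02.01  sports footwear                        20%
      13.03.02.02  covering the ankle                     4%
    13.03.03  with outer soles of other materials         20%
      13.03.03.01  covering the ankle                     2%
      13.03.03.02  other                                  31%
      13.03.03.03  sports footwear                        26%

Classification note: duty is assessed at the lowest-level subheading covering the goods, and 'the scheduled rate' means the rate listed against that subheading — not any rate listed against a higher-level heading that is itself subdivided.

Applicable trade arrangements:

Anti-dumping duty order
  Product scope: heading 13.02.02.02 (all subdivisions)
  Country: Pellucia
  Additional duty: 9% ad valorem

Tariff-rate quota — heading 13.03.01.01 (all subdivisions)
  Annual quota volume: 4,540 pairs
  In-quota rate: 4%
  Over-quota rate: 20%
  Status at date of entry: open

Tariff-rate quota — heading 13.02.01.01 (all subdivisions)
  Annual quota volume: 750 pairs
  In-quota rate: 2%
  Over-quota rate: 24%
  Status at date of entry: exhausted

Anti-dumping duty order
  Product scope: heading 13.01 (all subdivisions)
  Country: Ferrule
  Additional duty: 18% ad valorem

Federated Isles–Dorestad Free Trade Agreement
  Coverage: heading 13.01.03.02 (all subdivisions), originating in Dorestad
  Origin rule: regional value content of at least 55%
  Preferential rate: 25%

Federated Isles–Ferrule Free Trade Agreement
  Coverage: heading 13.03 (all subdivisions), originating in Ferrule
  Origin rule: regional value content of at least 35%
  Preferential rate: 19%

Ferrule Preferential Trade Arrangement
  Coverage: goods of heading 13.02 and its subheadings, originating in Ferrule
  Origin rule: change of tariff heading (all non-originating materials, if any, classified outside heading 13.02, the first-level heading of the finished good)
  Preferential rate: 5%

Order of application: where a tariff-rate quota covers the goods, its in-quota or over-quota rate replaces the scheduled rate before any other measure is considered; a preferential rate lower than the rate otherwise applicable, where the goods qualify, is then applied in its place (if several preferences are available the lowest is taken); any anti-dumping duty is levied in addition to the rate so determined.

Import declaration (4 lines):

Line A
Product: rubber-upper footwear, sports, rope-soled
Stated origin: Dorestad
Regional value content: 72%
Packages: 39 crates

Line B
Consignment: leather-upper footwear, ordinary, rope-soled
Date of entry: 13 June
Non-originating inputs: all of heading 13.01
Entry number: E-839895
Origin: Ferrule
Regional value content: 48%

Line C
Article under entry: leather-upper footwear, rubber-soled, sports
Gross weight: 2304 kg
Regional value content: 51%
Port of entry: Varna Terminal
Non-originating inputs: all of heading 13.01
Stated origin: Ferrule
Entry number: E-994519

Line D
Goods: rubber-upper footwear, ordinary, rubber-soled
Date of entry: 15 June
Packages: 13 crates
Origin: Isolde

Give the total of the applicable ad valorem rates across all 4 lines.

54%

Line A: rubber-upper → 13.01; rope-soled → 13.01.02; sports → 13.01.02.01. Scheduled 3%. Dorestad agreement on 13.01.03.02: 13.01.02.01 not covered. → 3%.
Line B: leather-upper → 13.03; rope-soled → 13.03.03; ordinary → 13.03.03.02. Scheduled 31%. Ferrule agreement on 13.03: RVC ≥ 35% → 19% available; Ferrule agreement on 13.02: 13.03.03.02 not covered; preferential 19%. → 19%.
Line C: leather-upper → 13.03; rubber-soled → 13.03.02; sports → 13.03.02.01. Scheduled 20%. Ferrule agreement on 13.03: RVC ≥ 35% → 19% available; Ferrule agreement on 13.02: 13.03.02.01 not covered; preferential 19%. → 19%.
Line D: rubber-upper → 13.01; rubber-soled → 13.01.03; ordinary → 13.01.03.02. Scheduled 13%. No special measure applies. → 13%.
Sum: 3% + 19% + 19% + 13% = 54%.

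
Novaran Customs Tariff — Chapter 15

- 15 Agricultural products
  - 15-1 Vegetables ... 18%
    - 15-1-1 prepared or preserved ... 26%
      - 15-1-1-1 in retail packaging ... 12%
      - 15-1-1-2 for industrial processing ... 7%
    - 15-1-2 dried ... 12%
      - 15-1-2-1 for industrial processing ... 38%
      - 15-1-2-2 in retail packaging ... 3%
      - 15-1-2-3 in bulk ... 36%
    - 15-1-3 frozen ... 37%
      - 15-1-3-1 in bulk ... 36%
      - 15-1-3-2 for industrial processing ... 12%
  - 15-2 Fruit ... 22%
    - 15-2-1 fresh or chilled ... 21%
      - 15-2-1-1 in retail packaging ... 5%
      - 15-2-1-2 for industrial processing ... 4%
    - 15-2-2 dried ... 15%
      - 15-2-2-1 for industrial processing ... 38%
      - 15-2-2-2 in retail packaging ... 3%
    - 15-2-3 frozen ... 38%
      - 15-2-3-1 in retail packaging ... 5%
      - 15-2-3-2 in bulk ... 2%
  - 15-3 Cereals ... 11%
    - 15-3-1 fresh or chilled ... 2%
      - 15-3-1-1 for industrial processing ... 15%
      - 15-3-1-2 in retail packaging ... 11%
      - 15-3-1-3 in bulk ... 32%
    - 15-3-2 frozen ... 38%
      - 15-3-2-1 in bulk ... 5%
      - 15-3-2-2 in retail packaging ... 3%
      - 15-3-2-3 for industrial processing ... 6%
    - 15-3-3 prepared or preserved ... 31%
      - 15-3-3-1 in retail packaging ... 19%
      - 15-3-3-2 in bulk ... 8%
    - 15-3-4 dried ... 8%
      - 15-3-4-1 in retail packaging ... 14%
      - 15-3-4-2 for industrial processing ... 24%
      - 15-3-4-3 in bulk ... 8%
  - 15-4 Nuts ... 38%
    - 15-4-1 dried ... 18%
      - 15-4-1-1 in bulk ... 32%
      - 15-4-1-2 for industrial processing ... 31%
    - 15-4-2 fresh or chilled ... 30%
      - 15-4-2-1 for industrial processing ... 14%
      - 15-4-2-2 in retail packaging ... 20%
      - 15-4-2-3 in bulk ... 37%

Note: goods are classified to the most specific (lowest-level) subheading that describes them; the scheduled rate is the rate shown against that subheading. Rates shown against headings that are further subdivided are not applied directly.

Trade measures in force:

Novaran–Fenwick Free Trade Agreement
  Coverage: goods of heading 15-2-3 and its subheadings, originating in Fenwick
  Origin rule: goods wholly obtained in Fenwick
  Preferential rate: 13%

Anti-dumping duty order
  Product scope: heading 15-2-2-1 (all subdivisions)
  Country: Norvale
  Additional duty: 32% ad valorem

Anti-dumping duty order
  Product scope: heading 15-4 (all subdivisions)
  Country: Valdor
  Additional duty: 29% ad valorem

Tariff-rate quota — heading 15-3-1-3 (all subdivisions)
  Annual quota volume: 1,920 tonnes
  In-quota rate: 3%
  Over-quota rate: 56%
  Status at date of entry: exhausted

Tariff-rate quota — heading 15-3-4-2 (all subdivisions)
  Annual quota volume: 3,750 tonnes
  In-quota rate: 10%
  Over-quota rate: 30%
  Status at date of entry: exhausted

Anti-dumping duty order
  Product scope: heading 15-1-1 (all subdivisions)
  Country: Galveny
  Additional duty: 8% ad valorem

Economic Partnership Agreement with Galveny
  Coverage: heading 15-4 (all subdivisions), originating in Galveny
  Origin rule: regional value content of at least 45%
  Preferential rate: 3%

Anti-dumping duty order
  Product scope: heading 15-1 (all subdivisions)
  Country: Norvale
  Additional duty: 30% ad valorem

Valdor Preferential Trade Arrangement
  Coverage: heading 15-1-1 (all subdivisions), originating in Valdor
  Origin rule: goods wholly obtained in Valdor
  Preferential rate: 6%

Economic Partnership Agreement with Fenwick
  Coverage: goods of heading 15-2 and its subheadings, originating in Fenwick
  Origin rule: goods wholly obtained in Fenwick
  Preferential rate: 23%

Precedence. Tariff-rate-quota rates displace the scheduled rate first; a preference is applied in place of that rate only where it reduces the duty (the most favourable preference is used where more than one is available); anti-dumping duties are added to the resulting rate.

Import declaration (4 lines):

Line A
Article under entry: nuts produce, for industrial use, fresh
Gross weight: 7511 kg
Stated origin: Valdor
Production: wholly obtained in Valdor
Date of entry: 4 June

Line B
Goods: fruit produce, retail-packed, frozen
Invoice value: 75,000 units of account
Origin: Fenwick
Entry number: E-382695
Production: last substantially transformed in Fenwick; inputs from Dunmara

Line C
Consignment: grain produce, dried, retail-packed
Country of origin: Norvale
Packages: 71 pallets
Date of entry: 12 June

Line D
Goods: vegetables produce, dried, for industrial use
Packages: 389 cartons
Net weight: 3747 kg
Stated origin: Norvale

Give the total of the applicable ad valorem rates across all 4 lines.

130%

Line A: nuts → 15-4; fresh → 15-4-2; for industrial use → 15-4-2-1. Scheduled 14%. Valdor agreement on 15-1-1: 15-4-2-1 not covered; anti-dumping (Valdor, 15-4): +29%; total 14% + 29% = 43%. → 43%.
Line B: fruit → 15-2; frozen → 15-2-3; retail-packed → 15-2-3-1. Scheduled 5%. Fenwick agreement on 15-2-3: not wholly obtained; Fenwick agreement on 15-2: not wholly obtained. → 5%.
Line C: grain → 15-3; dried → 15-3-4; retail-packed → 15-3-4-1. Scheduled 14%. No special measure applies. → 14%.
Line D: vegetables → 15-1; dried → 15-1-2; for industrial use → 15-1-2-1. Scheduled 38%. anti-dumping (Norvale, 15-1): +30%; total 38% + 30% = 68%. → 68%.
Sum: 43% + 5% + 14% + 68% = 130%.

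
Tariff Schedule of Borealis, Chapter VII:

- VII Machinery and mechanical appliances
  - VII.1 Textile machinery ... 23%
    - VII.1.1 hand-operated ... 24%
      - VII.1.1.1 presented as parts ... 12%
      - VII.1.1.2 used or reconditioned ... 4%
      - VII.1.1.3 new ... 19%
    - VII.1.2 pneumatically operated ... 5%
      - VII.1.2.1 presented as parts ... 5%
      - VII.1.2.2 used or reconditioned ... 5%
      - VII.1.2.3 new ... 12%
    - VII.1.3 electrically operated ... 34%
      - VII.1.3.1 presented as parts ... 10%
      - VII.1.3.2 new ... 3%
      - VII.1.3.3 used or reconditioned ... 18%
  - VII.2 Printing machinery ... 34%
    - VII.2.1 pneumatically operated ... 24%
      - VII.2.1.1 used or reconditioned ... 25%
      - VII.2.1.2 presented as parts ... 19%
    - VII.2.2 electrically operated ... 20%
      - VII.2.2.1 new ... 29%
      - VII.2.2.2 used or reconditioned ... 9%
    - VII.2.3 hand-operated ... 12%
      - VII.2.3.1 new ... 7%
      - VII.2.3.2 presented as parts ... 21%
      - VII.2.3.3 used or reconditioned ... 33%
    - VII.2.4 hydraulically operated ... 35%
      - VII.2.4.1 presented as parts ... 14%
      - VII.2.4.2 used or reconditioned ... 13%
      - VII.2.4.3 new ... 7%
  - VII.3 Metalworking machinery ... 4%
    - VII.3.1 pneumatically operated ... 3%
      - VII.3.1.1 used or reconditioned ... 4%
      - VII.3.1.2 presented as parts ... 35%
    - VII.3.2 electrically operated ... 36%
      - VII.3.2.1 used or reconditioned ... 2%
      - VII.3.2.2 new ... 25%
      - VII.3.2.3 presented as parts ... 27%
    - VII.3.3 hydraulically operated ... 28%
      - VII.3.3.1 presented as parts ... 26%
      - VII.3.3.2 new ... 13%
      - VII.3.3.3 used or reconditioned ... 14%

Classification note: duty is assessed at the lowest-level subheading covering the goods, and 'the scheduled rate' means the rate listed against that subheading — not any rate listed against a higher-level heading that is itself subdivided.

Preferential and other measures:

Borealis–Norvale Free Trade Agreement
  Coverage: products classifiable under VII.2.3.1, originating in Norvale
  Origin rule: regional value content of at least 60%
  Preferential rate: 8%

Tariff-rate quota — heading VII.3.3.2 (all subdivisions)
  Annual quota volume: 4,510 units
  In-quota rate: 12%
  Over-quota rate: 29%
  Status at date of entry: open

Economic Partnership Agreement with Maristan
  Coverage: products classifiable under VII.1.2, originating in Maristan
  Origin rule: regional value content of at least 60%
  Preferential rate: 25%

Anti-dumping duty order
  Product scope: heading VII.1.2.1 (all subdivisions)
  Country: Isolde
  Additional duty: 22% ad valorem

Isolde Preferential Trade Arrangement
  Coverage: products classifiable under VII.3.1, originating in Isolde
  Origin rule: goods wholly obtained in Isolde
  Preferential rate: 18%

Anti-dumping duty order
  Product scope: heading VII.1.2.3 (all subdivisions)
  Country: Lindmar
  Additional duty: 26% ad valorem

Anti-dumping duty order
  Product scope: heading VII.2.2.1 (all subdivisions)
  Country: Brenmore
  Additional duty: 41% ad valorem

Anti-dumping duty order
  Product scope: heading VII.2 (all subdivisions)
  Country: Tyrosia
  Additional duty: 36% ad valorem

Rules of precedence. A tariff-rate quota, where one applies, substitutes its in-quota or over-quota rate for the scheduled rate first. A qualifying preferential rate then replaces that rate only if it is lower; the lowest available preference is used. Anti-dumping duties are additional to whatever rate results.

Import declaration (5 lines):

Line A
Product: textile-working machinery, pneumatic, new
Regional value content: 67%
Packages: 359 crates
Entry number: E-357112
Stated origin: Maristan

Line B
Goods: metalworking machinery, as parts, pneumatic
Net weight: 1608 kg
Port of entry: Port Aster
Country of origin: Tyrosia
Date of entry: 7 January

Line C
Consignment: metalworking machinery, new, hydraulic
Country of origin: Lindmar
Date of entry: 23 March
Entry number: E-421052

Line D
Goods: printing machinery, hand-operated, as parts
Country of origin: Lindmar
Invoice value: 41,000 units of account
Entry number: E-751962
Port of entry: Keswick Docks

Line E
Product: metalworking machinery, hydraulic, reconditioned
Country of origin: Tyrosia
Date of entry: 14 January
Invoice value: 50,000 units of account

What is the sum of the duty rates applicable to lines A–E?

Line A: textile-working → VII.1; pneumatic → VII.1.2; new → VII.1.2.3. Scheduled 12%. Maristan agreement on VII.1.2: RVC ≥ 60% → 25% available; preference 25% not lower than 12% → no reduction. → 12%.
Line B: metalworking → VII.3; pneumatic → VII.3.1; as parts → VII.3.1.2. Scheduled 35%. No special measure applies. → 35%.
Line C: metalworking → VII.3; hydraulic → VII.3.3; new → VII.3.3.2. Scheduled 13%. quota on VII.3.3.2 open → in-quota 12%. → 12%.
Line D: printing → VII.2; hand-operated → VII.2.3; as parts → VII.2.3.2. Scheduled 21%. No special measure applies. → 21%.
Line E: metalworking → VII.3; hydraulic → VII.3.3; reconditioned → VII.3.3.3. Scheduled 14%. No special measure applies. → 14%.
Sum: 12% + 35% + 12% + 21% + 14% = 94%.

94%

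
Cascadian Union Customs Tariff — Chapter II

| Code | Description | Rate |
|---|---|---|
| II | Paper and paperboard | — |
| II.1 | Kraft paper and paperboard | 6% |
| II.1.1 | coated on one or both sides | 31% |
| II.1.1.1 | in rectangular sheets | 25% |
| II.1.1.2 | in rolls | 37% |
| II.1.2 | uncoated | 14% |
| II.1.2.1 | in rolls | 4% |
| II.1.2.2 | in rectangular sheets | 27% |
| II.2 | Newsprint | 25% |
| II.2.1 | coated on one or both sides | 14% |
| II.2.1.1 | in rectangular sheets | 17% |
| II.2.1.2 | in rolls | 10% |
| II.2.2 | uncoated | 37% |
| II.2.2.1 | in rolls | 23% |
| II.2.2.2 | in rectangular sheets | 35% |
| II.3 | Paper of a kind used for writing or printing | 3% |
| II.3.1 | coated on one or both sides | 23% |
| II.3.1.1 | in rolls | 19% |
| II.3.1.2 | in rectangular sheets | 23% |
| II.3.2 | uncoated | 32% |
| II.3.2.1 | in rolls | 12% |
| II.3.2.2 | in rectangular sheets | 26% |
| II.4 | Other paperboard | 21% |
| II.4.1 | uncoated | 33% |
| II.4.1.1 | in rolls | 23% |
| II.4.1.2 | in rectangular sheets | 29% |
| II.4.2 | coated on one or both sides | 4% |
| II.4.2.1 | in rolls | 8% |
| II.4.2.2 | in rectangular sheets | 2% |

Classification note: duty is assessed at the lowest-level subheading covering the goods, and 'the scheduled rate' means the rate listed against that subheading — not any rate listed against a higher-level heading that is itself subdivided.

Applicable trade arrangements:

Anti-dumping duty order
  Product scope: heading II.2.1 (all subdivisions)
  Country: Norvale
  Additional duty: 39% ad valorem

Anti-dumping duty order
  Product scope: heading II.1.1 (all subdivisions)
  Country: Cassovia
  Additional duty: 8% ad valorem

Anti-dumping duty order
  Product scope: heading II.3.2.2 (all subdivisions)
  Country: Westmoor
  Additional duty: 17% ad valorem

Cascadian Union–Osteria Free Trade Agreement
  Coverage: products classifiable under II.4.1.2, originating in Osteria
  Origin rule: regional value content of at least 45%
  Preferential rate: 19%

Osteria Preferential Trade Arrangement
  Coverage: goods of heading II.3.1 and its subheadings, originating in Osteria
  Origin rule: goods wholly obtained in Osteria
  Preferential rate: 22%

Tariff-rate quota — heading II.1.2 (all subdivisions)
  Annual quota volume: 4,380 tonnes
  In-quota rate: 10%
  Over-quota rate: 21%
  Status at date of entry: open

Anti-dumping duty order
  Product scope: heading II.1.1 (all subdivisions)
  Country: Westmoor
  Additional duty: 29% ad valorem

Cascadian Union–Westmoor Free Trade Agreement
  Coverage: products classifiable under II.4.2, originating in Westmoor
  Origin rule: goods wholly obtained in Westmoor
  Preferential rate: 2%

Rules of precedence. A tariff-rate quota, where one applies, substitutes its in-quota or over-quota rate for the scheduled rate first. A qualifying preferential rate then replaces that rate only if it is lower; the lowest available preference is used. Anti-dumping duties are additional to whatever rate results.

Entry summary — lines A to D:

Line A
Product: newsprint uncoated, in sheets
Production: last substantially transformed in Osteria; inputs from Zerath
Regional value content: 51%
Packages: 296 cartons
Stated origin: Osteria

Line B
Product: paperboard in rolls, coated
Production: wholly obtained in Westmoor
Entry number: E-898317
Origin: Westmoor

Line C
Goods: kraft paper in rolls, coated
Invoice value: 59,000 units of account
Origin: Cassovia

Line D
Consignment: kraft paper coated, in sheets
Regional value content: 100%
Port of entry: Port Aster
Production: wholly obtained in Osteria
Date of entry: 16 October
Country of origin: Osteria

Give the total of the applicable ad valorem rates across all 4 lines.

Line A: newsprint → II.2; uncoated → II.2.2; in sheets → II.2.2.2. Scheduled 35%. Osteria agreement on II.4.1.2: II.2.2.2 not covered; Osteria agreement on II.3.1: II.2.2.2 not covered. → 35%.
Line B: paperboard → II.4; coated → II.4.2; in rolls → II.4.2.1. Scheduled 8%. Westmoor agreement on II.4.2: wholly obtained → 2% available; preferential 2%. → 2%.
Line C: kraft paper → II.1; coated → II.1.1; in rolls → II.1.1.2. Scheduled 37%. anti-dumping (Cassovia, II.1.1): +8%; total 37% + 8% = 45%. → 45%.
Line D: kraft paper → II.1; coated → II.1.1; in sheets → II.1.1.1. Scheduled 25%. Osteria agreement on II.4.1.2: II.1.1.1 not covered; Osteria agreement on II.3.1: II.1.1.1 not covered. → 25%.
Sum: 35% + 2% + 45% + 25% = 107%.

107%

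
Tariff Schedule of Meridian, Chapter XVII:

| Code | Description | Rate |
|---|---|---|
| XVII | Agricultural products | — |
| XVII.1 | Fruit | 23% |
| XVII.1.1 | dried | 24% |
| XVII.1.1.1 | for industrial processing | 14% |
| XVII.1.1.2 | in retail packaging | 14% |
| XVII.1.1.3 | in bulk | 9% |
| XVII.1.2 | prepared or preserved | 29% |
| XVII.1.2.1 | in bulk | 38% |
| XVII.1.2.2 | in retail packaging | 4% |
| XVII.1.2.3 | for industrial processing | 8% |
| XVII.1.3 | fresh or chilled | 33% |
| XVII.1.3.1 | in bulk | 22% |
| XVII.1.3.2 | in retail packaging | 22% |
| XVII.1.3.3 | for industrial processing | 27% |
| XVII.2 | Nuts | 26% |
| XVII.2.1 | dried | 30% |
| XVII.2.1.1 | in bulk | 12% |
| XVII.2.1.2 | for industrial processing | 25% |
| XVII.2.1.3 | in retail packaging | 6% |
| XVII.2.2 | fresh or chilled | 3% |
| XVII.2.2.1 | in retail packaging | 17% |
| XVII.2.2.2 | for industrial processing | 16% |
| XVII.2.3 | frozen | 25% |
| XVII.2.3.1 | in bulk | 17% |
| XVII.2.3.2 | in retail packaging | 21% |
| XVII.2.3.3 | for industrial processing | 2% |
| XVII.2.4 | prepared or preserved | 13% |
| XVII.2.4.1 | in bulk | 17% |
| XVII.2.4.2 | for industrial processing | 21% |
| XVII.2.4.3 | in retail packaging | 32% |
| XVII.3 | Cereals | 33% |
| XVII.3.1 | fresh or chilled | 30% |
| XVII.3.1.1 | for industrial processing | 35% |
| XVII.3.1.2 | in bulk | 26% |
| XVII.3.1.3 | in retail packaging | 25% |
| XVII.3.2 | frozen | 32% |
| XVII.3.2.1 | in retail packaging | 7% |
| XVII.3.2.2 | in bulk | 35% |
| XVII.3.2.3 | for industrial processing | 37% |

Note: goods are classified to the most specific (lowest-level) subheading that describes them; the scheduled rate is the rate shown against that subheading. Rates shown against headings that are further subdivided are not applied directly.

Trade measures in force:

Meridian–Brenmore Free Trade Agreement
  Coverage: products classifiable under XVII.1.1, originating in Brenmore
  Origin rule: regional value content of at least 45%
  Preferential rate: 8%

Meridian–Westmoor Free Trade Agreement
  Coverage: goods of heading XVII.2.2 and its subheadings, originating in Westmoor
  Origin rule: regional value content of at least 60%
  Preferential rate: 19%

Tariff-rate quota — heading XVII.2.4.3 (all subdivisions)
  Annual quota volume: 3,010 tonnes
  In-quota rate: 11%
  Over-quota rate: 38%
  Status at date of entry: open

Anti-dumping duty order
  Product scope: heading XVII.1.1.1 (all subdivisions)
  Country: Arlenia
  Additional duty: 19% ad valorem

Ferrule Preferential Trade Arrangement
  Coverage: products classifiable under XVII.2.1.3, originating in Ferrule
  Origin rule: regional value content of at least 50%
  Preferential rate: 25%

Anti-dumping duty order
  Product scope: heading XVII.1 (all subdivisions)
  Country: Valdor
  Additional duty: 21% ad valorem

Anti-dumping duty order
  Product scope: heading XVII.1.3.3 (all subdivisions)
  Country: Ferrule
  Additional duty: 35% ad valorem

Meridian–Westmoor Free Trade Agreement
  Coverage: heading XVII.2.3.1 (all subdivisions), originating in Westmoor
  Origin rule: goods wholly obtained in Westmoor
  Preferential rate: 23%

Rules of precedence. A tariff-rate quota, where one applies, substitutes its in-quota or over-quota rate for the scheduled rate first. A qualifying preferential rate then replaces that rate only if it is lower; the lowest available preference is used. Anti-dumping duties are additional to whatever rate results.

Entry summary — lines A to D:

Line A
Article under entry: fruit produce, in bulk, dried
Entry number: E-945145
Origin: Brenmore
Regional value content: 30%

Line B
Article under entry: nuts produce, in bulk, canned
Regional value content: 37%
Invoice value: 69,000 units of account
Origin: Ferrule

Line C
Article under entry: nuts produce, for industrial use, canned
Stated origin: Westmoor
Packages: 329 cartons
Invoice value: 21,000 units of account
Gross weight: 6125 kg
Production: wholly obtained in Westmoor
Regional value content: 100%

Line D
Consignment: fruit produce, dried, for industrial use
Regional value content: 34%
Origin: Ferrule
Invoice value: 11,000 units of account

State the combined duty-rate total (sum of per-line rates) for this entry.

Line A: fruit → XVII.1; dried → XVII.1.1; in bulk → XVII.1.1.3. Scheduled 9%. Brenmore agreement on XVII.1.1: RVC < 45%. → 9%.
Line B: nuts → XVII.2; canned → XVII.2.4; in bulk → XVII.2.4.1. Scheduled 17%. Ferrule agreement on XVII.2.1.3: XVII.2.4.1 not covered. → 17%.
Line C: nuts → XVII.2; canned → XVII.2.4; for industrial use → XVII.2.4.2. Scheduled 21%. Westmoor agreement on XVII.2.2: XVII.2.4.2 not covered; Westmoor agreement on XVII.2.3.1: XVII.2.4.2 not covered. → 21%.
Line D: fruit → XVII.1; dried → XVII.1.1; for industrial use → XVII.1.1.1. Scheduled 14%. Ferrule agreement on XVII.2.1.3: XVII.1.1.1 not covered. → 14%.
Sum: 9% + 17% + 21% + 14% = 61%.

61%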